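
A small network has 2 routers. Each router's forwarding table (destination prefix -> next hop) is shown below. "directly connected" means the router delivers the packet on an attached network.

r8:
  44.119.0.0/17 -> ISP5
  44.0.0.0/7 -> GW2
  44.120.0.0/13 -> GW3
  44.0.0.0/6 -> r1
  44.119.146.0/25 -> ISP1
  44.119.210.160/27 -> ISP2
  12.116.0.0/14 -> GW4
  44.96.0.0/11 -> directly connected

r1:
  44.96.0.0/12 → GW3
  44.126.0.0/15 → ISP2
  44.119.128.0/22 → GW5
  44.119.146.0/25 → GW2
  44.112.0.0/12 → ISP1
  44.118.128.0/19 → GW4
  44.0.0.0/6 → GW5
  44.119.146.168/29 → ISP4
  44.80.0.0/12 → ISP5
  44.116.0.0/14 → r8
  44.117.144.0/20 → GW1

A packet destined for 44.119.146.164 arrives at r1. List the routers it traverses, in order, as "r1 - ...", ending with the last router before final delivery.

At r1: longest match for 44.119.146.164 is 44.116.0.0/14 -> r8
At r8: longest match for 44.119.146.164 is 44.96.0.0/11 -> directly connected

r1 - r8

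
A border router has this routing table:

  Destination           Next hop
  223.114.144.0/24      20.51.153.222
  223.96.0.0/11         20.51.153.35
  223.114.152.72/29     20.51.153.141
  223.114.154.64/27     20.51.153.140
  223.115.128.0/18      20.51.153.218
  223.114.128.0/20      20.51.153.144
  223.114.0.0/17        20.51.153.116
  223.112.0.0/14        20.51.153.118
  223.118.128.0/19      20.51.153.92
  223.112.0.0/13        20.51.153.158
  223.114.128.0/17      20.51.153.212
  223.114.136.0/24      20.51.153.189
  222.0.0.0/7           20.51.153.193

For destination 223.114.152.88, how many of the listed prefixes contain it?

5

Prefixes containing 223.114.152.88:
  222.0.0.0/7 (222.0.0.0 - 223.255.255.255)
  223.96.0.0/11 (223.96.0.0 - 223.127.255.255)
  223.112.0.0/13 (223.112.0.0 - 223.119.255.255)
  223.112.0.0/14 (223.112.0.0 - 223.115.255.255)
  223.114.128.0/17 (223.114.128.0 - 223.114.255.255)
Total matching entries: 5.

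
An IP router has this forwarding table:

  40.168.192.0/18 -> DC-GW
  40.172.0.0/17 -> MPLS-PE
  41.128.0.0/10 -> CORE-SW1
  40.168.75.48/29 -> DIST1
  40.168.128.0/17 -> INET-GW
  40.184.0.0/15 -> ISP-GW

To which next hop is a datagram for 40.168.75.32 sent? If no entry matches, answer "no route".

No entry's prefix contains 40.168.75.32; there is no default route.

no route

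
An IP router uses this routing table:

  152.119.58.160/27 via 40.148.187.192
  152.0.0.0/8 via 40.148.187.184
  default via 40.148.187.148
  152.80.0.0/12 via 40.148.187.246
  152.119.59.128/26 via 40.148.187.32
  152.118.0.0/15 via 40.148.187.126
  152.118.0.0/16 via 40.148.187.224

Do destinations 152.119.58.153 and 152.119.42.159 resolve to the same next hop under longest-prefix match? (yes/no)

152.119.58.153: longest match 152.118.0.0/15 -> 40.148.187.126
152.119.42.159: longest match 152.118.0.0/15 -> 40.148.187.126

yes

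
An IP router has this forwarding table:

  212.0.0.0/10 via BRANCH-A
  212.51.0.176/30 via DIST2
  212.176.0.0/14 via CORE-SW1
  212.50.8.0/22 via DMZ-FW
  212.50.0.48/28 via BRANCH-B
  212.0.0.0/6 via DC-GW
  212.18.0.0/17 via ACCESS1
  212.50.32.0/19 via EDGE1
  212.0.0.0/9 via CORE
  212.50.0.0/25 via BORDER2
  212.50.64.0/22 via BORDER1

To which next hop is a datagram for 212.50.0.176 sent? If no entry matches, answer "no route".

Routes whose prefix contains 212.50.0.176:
  212.0.0.0/6 (212.0.0.0 - 215.255.255.255) -> DC-GW
  212.0.0.0/9 (212.0.0.0 - 212.127.255.255) -> CORE
  212.0.0.0/10 (212.0.0.0 - 212.63.255.255) -> BRANCH-A
More-specific entries that do NOT match:
  212.51.0.176/30 (212.51.0.176 - 212.51.0.179) does not contain 212.50.0.176
  212.50.0.48/28 (212.50.0.48 - 212.50.0.63) does not contain 212.50.0.176
  212.50.0.0/25 (212.50.0.0 - 212.50.0.127) does not contain 212.50.0.176
  212.50.8.0/22 (212.50.8.0 - 212.50.11.255) does not contain 212.50.0.176
  212.50.64.0/22 (212.50.64.0 - 212.50.67.255) does not contain 212.50.0.176
  212.50.32.0/19 (212.50.32.0 - 212.50.63.255) does not contain 212.50.0.176
  212.18.0.0/17 (212.18.0.0 - 212.18.127.255) does not contain 212.50.0.176
  212.176.0.0/14 (212.176.0.0 - 212.179.255.255) does not contain 212.50.0.176
Longest matching prefix is /10 -> next hop BRANCH-A.

BRANCH-A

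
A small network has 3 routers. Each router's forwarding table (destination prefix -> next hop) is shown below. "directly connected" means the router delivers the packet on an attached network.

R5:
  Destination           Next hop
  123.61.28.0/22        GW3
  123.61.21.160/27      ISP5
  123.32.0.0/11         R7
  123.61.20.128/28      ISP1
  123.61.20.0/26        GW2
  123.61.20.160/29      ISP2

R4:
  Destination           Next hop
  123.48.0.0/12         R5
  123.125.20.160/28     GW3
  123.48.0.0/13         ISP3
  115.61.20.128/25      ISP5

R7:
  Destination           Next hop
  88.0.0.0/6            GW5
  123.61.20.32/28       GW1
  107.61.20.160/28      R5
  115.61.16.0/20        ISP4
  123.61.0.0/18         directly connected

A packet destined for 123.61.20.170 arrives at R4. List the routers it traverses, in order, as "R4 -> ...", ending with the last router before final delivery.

R4 -> R5 -> R7

At R4: longest match for 123.61.20.170 is 123.48.0.0/12 -> R5
At R5: longest match for 123.61.20.170 is 123.32.0.0/11 -> R7
At R7: longest match for 123.61.20.170 is 123.61.0.0/18 -> directly connected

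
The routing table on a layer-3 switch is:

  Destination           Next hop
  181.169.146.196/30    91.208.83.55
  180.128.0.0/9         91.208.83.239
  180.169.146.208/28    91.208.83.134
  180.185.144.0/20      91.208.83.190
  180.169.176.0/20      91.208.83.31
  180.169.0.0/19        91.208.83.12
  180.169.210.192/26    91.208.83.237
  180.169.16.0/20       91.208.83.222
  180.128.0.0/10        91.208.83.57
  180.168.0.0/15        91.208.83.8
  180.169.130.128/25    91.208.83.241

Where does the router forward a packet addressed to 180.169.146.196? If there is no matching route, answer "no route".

Routes whose prefix contains 180.169.146.196:
  180.128.0.0/9 (180.128.0.0 - 180.255.255.255) -> 91.208.83.239
  180.128.0.0/10 (180.128.0.0 - 180.191.255.255) -> 91.208.83.57
  180.168.0.0/15 (180.168.0.0 - 180.169.255.255) -> 91.208.83.8
More-specific entries that do NOT match:
  181.169.146.196/30 (181.169.146.196 - 181.169.146.199) does not contain 180.169.146.196
  180.169.146.208/28 (180.169.146.208 - 180.169.146.223) does not contain 180.169.146.196
  180.169.210.192/26 (180.169.210.192 - 180.169.210.255) does not contain 180.169.146.196
  180.169.130.128/25 (180.169.130.128 - 180.169.130.255) does not contain 180.169.146.196
  180.185.144.0/20 (180.185.144.0 - 180.185.159.255) does not contain 180.169.146.196
  180.169.176.0/20 (180.169.176.0 - 180.169.191.255) does not contain 180.169.146.196
  180.169.16.0/20 (180.169.16.0 - 180.169.31.255) does not contain 180.169.146.196
  180.169.0.0/19 (180.169.0.0 - 180.169.31.255) does not contain 180.169.146.196
Longest matching prefix is /15 -> next hop 91.208.83.8.

91.208.83.8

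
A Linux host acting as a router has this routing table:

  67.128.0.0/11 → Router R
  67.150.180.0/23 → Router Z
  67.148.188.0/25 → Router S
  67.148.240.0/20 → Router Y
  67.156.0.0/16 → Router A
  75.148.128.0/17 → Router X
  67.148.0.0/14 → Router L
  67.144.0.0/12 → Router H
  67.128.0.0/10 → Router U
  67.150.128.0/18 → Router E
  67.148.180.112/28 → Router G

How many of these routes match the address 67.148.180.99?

Prefixes containing 67.148.180.99:
  67.128.0.0/10 (67.128.0.0 - 67.191.255.255)
  67.128.0.0/11 (67.128.0.0 - 67.159.255.255)
  67.144.0.0/12 (67.144.0.0 - 67.159.255.255)
  67.148.0.0/14 (67.148.0.0 - 67.151.255.255)
Total matching entries: 4.

4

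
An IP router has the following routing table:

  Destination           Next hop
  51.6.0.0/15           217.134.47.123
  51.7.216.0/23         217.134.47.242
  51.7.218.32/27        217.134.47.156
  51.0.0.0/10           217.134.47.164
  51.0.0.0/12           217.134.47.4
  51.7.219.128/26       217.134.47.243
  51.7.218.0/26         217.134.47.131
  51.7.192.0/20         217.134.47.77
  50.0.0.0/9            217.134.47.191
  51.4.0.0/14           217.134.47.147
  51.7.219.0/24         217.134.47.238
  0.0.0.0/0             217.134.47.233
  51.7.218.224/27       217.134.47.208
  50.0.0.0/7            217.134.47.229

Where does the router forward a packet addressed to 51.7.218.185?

Routes whose prefix contains 51.7.218.185:
  0.0.0.0/0 (default, matches everything) -> 217.134.47.233
  50.0.0.0/7 (50.0.0.0 - 51.255.255.255) -> 217.134.47.229
  51.0.0.0/10 (51.0.0.0 - 51.63.255.255) -> 217.134.47.164
  51.0.0.0/12 (51.0.0.0 - 51.15.255.255) -> 217.134.47.4
  51.4.0.0/14 (51.4.0.0 - 51.7.255.255) -> 217.134.47.147
  51.6.0.0/15 (51.6.0.0 - 51.7.255.255) -> 217.134.47.123
More-specific entries that do NOT match:
  51.7.218.32/27 (51.7.218.32 - 51.7.218.63) does not contain 51.7.218.185
  51.7.218.224/27 (51.7.218.224 - 51.7.218.255) does not contain 51.7.218.185
  51.7.219.128/26 (51.7.219.128 - 51.7.219.191) does not contain 51.7.218.185
  51.7.218.0/26 (51.7.218.0 - 51.7.218.63) does not contain 51.7.218.185
  51.7.219.0/24 (51.7.219.0 - 51.7.219.255) does not contain 51.7.218.185
  51.7.216.0/23 (51.7.216.0 - 51.7.217.255) does not contain 51.7.218.185
  51.7.192.0/20 (51.7.192.0 - 51.7.207.255) does not contain 51.7.218.185
Longest matching prefix is /15 -> next hop 217.134.47.123.

217.134.47.123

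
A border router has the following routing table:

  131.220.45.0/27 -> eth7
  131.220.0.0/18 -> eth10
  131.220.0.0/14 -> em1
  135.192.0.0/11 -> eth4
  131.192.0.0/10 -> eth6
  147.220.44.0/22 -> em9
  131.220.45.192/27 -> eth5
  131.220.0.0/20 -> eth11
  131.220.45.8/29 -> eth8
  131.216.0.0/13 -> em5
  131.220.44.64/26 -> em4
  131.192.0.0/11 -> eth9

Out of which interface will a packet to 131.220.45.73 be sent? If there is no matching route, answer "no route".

eth10

Routes whose prefix contains 131.220.45.73:
  131.192.0.0/10 (131.192.0.0 - 131.255.255.255) -> eth6
  131.192.0.0/11 (131.192.0.0 - 131.223.255.255) -> eth9
  131.216.0.0/13 (131.216.0.0 - 131.223.255.255) -> em5
  131.220.0.0/14 (131.220.0.0 - 131.223.255.255) -> em1
  131.220.0.0/18 (131.220.0.0 - 131.220.63.255) -> eth10
More-specific entries that do NOT match:
  131.220.45.8/29 (131.220.45.8 - 131.220.45.15) does not contain 131.220.45.73
  131.220.45.0/27 (131.220.45.0 - 131.220.45.31) does not contain 131.220.45.73
  131.220.45.192/27 (131.220.45.192 - 131.220.45.223) does not contain 131.220.45.73
  131.220.44.64/26 (131.220.44.64 - 131.220.44.127) does not contain 131.220.45.73
  147.220.44.0/22 (147.220.44.0 - 147.220.47.255) does not contain 131.220.45.73
  131.220.0.0/20 (131.220.0.0 - 131.220.15.255) does not contain 131.220.45.73
Longest matching prefix is /18 -> interface eth10.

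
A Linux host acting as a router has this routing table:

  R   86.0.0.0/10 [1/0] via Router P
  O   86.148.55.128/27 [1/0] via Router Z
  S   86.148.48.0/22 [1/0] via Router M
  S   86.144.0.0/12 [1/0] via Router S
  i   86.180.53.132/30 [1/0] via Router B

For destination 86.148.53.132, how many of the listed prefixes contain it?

Prefixes containing 86.148.53.132:
  86.144.0.0/12 (86.144.0.0 - 86.159.255.255)
Total matching entries: 1.

1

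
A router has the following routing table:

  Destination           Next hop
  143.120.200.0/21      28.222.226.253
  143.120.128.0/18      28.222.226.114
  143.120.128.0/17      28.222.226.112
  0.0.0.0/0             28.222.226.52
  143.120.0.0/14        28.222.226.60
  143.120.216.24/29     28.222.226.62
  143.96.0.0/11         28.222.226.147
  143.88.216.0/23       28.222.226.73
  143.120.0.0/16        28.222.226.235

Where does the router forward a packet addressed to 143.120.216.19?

28.222.226.112

Routes whose prefix contains 143.120.216.19:
  0.0.0.0/0 (default, matches everything) -> 28.222.226.52
  143.96.0.0/11 (143.96.0.0 - 143.127.255.255) -> 28.222.226.147
  143.120.0.0/14 (143.120.0.0 - 143.123.255.255) -> 28.222.226.60
  143.120.0.0/16 (143.120.0.0 - 143.120.255.255) -> 28.222.226.235
  143.120.128.0/17 (143.120.128.0 - 143.120.255.255) -> 28.222.226.112
More-specific entries that do NOT match:
  143.120.216.24/29 (143.120.216.24 - 143.120.216.31) does not contain 143.120.216.19
  143.88.216.0/23 (143.88.216.0 - 143.88.217.255) does not contain 143.120.216.19
  143.120.200.0/21 (143.120.200.0 - 143.120.207.255) does not contain 143.120.216.19
  143.120.128.0/18 (143.120.128.0 - 143.120.191.255) does not contain 143.120.216.19
Longest matching prefix is /17 -> next hop 28.222.226.112.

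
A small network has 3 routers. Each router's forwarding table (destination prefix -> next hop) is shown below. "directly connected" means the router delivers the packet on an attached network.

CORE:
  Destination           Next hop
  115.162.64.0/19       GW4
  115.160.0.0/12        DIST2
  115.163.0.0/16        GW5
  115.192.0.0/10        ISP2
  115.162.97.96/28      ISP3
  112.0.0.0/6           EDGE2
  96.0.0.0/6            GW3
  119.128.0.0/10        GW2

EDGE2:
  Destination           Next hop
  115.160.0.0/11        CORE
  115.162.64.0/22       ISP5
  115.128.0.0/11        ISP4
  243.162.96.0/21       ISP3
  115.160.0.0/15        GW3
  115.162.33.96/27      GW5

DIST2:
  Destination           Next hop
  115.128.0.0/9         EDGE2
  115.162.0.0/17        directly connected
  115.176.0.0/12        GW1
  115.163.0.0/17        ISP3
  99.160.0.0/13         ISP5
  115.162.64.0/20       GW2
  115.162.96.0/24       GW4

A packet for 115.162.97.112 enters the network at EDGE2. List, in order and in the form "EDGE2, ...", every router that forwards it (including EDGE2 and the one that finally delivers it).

EDGE2, CORE, DIST2

At EDGE2: longest match for 115.162.97.112 is 115.160.0.0/11 -> CORE
At CORE: longest match for 115.162.97.112 is 115.160.0.0/12 -> DIST2
At DIST2: longest match for 115.162.97.112 is 115.162.0.0/17 -> directly connected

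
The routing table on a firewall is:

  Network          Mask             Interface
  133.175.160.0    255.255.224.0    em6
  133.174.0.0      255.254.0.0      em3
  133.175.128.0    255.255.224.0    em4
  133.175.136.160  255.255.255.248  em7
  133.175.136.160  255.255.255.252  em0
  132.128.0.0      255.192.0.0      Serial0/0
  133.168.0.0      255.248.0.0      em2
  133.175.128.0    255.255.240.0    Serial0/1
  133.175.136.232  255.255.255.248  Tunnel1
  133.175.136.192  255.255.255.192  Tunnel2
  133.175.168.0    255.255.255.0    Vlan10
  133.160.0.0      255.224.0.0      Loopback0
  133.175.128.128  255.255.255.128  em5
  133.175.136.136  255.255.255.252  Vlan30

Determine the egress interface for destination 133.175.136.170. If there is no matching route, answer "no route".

Serial0/1

Routes whose prefix contains 133.175.136.170:
  133.160.0.0/11 (133.160.0.0 - 133.191.255.255) -> Loopback0
  133.168.0.0/13 (133.168.0.0 - 133.175.255.255) -> em2
  133.174.0.0/15 (133.174.0.0 - 133.175.255.255) -> em3
  133.175.128.0/19 (133.175.128.0 - 133.175.159.255) -> em4
  133.175.128.0/20 (133.175.128.0 - 133.175.143.255) -> Serial0/1
More-specific entries that do NOT match:
  133.175.136.160/30 (133.175.136.160 - 133.175.136.163) does not contain 133.175.136.170
  133.175.136.136/30 (133.175.136.136 - 133.175.136.139) does not contain 133.175.136.170
  133.175.136.160/29 (133.175.136.160 - 133.175.136.167) does not contain 133.175.136.170
  133.175.136.232/29 (133.175.136.232 - 133.175.136.239) does not contain 133.175.136.170
  133.175.136.192/26 (133.175.136.192 - 133.175.136.255) does not contain 133.175.136.170
  133.175.128.128/25 (133.175.128.128 - 133.175.128.255) does not contain 133.175.136.170
  133.175.168.0/24 (133.175.168.0 - 133.175.168.255) does not contain 133.175.136.170
Longest matching prefix is /20 -> interface Serial0/1.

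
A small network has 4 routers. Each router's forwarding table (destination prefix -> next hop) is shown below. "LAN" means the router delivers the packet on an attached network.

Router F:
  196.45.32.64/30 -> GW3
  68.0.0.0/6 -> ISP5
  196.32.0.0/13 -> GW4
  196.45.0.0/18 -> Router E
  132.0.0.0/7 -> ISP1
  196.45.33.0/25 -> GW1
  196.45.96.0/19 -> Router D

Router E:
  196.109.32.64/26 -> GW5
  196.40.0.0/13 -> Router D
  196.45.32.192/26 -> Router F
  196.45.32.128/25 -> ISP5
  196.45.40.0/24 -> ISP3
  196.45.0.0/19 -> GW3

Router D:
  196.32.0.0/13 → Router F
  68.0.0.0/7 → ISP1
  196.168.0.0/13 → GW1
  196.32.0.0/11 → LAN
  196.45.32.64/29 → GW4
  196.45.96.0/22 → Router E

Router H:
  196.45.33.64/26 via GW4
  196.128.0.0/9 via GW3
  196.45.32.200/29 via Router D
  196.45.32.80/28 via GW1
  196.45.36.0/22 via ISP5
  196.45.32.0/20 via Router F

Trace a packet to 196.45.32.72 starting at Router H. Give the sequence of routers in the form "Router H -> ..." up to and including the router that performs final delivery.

Router H -> Router F -> Router E -> Router D

At Router H: longest match for 196.45.32.72 is 196.45.32.0/20 -> Router F
At Router F: longest match for 196.45.32.72 is 196.45.0.0/18 -> Router E
At Router E: longest match for 196.45.32.72 is 196.40.0.0/13 -> Router D
At Router D: longest match for 196.45.32.72 is 196.32.0.0/11 -> LAN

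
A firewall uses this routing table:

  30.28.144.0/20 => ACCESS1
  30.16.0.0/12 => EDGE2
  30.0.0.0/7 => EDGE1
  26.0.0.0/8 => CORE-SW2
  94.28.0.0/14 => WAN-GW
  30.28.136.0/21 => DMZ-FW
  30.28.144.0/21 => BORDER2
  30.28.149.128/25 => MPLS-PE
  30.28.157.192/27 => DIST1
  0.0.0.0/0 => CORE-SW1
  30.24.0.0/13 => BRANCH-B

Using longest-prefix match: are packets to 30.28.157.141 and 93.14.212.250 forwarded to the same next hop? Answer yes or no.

30.28.157.141: longest match 30.28.144.0/20 -> ACCESS1
93.14.212.250: longest match 0.0.0.0/0 -> CORE-SW1

no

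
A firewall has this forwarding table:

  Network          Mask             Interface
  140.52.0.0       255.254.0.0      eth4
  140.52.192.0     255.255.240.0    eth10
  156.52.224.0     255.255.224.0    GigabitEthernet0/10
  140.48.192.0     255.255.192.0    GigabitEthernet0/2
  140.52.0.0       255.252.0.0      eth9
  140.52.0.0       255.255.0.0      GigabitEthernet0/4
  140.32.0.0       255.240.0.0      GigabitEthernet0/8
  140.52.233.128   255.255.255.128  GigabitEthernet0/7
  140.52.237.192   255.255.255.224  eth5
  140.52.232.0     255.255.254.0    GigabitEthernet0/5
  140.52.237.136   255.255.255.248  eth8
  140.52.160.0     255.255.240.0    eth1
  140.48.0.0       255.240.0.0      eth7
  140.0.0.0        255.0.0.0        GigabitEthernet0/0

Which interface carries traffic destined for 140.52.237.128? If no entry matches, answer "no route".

Routes whose prefix contains 140.52.237.128:
  140.0.0.0/8 (140.0.0.0 - 140.255.255.255) -> GigabitEthernet0/0
  140.48.0.0/12 (140.48.0.0 - 140.63.255.255) -> eth7
  140.52.0.0/14 (140.52.0.0 - 140.55.255.255) -> eth9
  140.52.0.0/15 (140.52.0.0 - 140.53.255.255) -> eth4
  140.52.0.0/16 (140.52.0.0 - 140.52.255.255) -> GigabitEthernet0/4
More-specific entries that do NOT match:
  140.52.237.136/29 (140.52.237.136 - 140.52.237.143) does not contain 140.52.237.128
  140.52.237.192/27 (140.52.237.192 - 140.52.237.223) does not contain 140.52.237.128
  140.52.233.128/25 (140.52.233.128 - 140.52.233.255) does not contain 140.52.237.128
  140.52.232.0/23 (140.52.232.0 - 140.52.233.255) does not contain 140.52.237.128
  140.52.192.0/20 (140.52.192.0 - 140.52.207.255) does not contain 140.52.237.128
  140.52.160.0/20 (140.52.160.0 - 140.52.175.255) does not contain 140.52.237.128
  156.52.224.0/19 (156.52.224.0 - 156.52.255.255) does not contain 140.52.237.128
  140.48.192.0/18 (140.48.192.0 - 140.48.255.255) does not contain 140.52.237.128
Longest matching prefix is /16 -> interface GigabitEthernet0/4.

GigabitEthernet0/4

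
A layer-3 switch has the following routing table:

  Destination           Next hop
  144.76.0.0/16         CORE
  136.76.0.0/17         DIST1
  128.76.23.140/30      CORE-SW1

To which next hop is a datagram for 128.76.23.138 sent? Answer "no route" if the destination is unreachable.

No entry's prefix contains 128.76.23.138; there is no default route.

no route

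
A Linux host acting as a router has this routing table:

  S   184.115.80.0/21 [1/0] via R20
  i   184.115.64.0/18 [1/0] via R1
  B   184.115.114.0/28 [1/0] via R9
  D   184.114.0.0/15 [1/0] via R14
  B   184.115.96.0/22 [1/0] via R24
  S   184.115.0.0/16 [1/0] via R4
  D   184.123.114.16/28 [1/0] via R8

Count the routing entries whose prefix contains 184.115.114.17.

3

Prefixes containing 184.115.114.17:
  184.114.0.0/15 (184.114.0.0 - 184.115.255.255)
  184.115.0.0/16 (184.115.0.0 - 184.115.255.255)
  184.115.64.0/18 (184.115.64.0 - 184.115.127.255)
Total matching entries: 3.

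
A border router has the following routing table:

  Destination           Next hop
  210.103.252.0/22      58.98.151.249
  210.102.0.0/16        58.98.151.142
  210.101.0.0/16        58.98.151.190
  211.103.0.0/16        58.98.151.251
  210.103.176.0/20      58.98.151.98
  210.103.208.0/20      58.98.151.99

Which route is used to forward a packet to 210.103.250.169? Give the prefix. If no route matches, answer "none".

none

210.103.250.169 is outside every listed prefix and there is no default route.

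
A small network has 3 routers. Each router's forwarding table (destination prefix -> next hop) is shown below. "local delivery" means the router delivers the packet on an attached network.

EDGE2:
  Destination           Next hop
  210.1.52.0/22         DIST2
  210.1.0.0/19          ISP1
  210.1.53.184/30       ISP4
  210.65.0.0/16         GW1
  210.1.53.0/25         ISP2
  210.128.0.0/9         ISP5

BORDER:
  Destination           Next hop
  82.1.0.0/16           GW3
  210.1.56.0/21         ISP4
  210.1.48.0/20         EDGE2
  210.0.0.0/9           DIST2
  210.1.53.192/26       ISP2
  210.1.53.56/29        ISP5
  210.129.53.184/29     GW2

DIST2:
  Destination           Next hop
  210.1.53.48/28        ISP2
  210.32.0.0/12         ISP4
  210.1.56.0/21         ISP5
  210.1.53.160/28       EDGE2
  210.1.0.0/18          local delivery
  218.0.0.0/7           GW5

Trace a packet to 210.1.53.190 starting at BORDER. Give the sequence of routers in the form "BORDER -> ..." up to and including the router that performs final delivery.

At BORDER: longest match for 210.1.53.190 is 210.1.48.0/20 -> EDGE2
At EDGE2: longest match for 210.1.53.190 is 210.1.52.0/22 -> DIST2
At DIST2: longest match for 210.1.53.190 is 210.1.0.0/18 -> local delivery

BORDER -> EDGE2 -> DIST2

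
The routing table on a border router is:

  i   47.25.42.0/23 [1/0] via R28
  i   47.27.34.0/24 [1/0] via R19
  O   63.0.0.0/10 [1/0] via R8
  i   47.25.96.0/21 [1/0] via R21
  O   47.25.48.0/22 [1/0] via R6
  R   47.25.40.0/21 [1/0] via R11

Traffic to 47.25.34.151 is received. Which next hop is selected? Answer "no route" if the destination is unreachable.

no route

No entry's prefix contains 47.25.34.151; there is no default route.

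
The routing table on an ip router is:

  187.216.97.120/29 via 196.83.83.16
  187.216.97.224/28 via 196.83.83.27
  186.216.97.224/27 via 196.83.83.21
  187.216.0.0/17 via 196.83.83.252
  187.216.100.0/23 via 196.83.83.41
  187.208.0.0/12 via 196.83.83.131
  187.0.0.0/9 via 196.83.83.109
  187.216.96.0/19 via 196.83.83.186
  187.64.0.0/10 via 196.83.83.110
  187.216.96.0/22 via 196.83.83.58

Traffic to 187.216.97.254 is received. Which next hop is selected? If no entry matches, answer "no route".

196.83.83.58

Routes whose prefix contains 187.216.97.254:
  187.208.0.0/12 (187.208.0.0 - 187.223.255.255) -> 196.83.83.131
  187.216.0.0/17 (187.216.0.0 - 187.216.127.255) -> 196.83.83.252
  187.216.96.0/19 (187.216.96.0 - 187.216.127.255) -> 196.83.83.186
  187.216.96.0/22 (187.216.96.0 - 187.216.99.255) -> 196.83.83.58
More-specific entries that do NOT match:
  187.216.97.120/29 (187.216.97.120 - 187.216.97.127) does not contain 187.216.97.254
  187.216.97.224/28 (187.216.97.224 - 187.216.97.239) does not contain 187.216.97.254
  186.216.97.224/27 (186.216.97.224 - 186.216.97.255) does not contain 187.216.97.254
  187.216.100.0/23 (187.216.100.0 - 187.216.101.255) does not contain 187.216.97.254
Longest matching prefix is /22 -> next hop 196.83.83.58.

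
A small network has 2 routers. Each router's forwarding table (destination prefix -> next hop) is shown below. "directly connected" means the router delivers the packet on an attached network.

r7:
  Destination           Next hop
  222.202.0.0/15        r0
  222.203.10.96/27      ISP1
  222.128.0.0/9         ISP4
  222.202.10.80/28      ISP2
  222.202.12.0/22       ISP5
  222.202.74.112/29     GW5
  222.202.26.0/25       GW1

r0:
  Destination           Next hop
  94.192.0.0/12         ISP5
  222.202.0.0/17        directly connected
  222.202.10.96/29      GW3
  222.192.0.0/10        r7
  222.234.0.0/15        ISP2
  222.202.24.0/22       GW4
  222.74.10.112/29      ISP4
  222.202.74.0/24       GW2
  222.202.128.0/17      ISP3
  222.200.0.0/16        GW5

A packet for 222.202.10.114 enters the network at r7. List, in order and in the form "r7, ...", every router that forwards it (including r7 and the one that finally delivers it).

r7, r0

At r7: longest match for 222.202.10.114 is 222.202.0.0/15 -> r0
At r0: longest match for 222.202.10.114 is 222.202.0.0/17 -> directly connected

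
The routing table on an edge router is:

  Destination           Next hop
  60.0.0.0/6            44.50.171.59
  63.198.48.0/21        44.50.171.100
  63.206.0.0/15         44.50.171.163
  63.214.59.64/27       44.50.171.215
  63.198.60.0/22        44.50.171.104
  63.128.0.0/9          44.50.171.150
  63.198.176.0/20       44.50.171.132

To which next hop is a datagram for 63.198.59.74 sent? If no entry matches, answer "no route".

44.50.171.150

Routes whose prefix contains 63.198.59.74:
  60.0.0.0/6 (60.0.0.0 - 63.255.255.255) -> 44.50.171.59
  63.128.0.0/9 (63.128.0.0 - 63.255.255.255) -> 44.50.171.150
More-specific entries that do NOT match:
  63.214.59.64/27 (63.214.59.64 - 63.214.59.95) does not contain 63.198.59.74
  63.198.60.0/22 (63.198.60.0 - 63.198.63.255) does not contain 63.198.59.74
  63.198.48.0/21 (63.198.48.0 - 63.198.55.255) does not contain 63.198.59.74
  63.198.176.0/20 (63.198.176.0 - 63.198.191.255) does not contain 63.198.59.74
  63.206.0.0/15 (63.206.0.0 - 63.207.255.255) does not contain 63.198.59.74
Longest matching prefix is /9 -> next hop 44.50.171.150.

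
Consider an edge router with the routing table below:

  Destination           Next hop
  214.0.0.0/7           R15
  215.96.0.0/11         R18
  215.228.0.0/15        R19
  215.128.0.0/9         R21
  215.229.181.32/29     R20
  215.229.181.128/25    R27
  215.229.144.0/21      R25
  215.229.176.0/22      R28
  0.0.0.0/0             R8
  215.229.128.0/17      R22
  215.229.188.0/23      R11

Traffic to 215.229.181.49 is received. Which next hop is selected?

Routes whose prefix contains 215.229.181.49:
  0.0.0.0/0 (default, matches everything) -> R8
  214.0.0.0/7 (214.0.0.0 - 215.255.255.255) -> R15
  215.128.0.0/9 (215.128.0.0 - 215.255.255.255) -> R21
  215.228.0.0/15 (215.228.0.0 - 215.229.255.255) -> R19
  215.229.128.0/17 (215.229.128.0 - 215.229.255.255) -> R22
More-specific entries that do NOT match:
  215.229.181.32/29 (215.229.181.32 - 215.229.181.39) does not contain 215.229.181.49
  215.229.181.128/25 (215.229.181.128 - 215.229.181.255) does not contain 215.229.181.49
  215.229.188.0/23 (215.229.188.0 - 215.229.189.255) does not contain 215.229.181.49
  215.229.176.0/22 (215.229.176.0 - 215.229.179.255) does not contain 215.229.181.49
  215.229.144.0/21 (215.229.144.0 - 215.229.151.255) does not contain 215.229.181.49
Longest matching prefix is /17 -> next hop R22.

R22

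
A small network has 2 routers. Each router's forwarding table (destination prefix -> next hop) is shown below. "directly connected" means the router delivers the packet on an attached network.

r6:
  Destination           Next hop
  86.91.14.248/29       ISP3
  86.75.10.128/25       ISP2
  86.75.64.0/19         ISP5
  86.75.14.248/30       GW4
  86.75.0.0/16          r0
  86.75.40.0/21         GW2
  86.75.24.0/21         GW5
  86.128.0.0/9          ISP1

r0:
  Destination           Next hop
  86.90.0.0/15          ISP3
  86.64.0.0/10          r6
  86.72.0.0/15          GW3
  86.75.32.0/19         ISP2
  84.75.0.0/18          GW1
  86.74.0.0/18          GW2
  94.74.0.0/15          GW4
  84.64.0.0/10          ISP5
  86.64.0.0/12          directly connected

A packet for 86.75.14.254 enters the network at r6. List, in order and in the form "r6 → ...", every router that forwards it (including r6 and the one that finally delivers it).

At r6: longest match for 86.75.14.254 is 86.75.0.0/16 -> r0
At r0: longest match for 86.75.14.254 is 86.64.0.0/12 -> directly connected

r6 → r0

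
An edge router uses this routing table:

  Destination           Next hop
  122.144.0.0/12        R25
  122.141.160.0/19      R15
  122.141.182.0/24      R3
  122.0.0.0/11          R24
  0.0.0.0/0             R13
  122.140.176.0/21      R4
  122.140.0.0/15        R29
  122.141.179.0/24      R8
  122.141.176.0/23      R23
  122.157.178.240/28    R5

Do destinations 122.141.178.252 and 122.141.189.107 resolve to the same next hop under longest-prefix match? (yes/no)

122.141.178.252: longest match 122.141.160.0/19 -> R15
122.141.189.107: longest match 122.141.160.0/19 -> R15

yes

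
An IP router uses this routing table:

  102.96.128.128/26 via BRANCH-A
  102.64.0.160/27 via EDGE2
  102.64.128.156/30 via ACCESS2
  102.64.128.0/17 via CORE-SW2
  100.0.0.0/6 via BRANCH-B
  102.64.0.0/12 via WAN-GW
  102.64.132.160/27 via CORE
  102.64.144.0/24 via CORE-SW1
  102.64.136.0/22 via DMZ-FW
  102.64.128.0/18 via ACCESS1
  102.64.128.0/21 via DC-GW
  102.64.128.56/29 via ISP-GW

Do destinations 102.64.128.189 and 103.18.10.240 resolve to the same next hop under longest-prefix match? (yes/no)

no

102.64.128.189: longest match 102.64.128.0/21 -> DC-GW
103.18.10.240: longest match 100.0.0.0/6 -> BRANCH-B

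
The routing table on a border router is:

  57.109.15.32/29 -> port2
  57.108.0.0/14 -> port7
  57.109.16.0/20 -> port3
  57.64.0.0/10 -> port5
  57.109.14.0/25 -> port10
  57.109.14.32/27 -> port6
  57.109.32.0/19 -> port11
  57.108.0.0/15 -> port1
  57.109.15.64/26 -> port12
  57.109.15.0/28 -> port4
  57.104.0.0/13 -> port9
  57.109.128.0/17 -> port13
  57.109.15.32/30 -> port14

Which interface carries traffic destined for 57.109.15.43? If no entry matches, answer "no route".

port1

Routes whose prefix contains 57.109.15.43:
  57.64.0.0/10 (57.64.0.0 - 57.127.255.255) -> port5
  57.104.0.0/13 (57.104.0.0 - 57.111.255.255) -> port9
  57.108.0.0/14 (57.108.0.0 - 57.111.255.255) -> port7
  57.108.0.0/15 (57.108.0.0 - 57.109.255.255) -> port1
More-specific entries that do NOT match:
  57.109.15.32/30 (57.109.15.32 - 57.109.15.35) does not contain 57.109.15.43
  57.109.15.32/29 (57.109.15.32 - 57.109.15.39) does not contain 57.109.15.43
  57.109.15.0/28 (57.109.15.0 - 57.109.15.15) does not contain 57.109.15.43
  57.109.14.32/27 (57.109.14.32 - 57.109.14.63) does not contain 57.109.15.43
  57.109.15.64/26 (57.109.15.64 - 57.109.15.127) does not contain 57.109.15.43
  57.109.14.0/25 (57.109.14.0 - 57.109.14.127) does not contain 57.109.15.43
  57.109.16.0/20 (57.109.16.0 - 57.109.31.255) does not contain 57.109.15.43
  57.109.32.0/19 (57.109.32.0 - 57.109.63.255) does not contain 57.109.15.43
  57.109.128.0/17 (57.109.128.0 - 57.109.255.255) does not contain 57.109.15.43
Longest matching prefix is /15 -> interface port1.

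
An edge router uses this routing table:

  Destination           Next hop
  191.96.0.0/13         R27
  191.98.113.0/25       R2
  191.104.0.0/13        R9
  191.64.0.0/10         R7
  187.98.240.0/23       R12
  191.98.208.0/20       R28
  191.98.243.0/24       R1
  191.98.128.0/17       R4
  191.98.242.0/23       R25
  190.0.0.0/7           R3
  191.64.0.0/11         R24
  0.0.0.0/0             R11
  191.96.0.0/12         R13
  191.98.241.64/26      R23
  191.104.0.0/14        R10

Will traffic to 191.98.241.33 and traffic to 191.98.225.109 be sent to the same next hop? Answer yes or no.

yes

191.98.241.33: longest match 191.98.128.0/17 -> R4
191.98.225.109: longest match 191.98.128.0/17 -> R4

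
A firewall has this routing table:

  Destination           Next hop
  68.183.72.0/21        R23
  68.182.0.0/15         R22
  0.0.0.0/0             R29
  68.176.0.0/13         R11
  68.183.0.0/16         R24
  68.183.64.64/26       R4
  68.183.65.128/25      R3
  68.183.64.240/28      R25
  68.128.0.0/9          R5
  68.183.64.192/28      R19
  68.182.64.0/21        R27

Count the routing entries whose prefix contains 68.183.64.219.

Prefixes containing 68.183.64.219:
  0.0.0.0/0 (default, matches everything)
  68.128.0.0/9 (68.128.0.0 - 68.255.255.255)
  68.176.0.0/13 (68.176.0.0 - 68.183.255.255)
  68.182.0.0/15 (68.182.0.0 - 68.183.255.255)
  68.183.0.0/16 (68.183.0.0 - 68.183.255.255)
Total matching entries: 5.

5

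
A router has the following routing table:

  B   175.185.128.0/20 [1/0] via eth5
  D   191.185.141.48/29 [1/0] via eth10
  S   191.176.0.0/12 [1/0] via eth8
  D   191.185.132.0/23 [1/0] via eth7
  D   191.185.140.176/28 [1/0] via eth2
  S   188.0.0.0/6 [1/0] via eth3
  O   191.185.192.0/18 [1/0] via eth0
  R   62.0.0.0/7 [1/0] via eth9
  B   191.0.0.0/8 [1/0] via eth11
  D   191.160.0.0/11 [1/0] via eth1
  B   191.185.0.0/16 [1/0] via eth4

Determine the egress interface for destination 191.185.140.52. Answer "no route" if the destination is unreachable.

Routes whose prefix contains 191.185.140.52:
  188.0.0.0/6 (188.0.0.0 - 191.255.255.255) -> eth3
  191.0.0.0/8 (191.0.0.0 - 191.255.255.255) -> eth11
  191.160.0.0/11 (191.160.0.0 - 191.191.255.255) -> eth1
  191.176.0.0/12 (191.176.0.0 - 191.191.255.255) -> eth8
  191.185.0.0/16 (191.185.0.0 - 191.185.255.255) -> eth4
More-specific entries that do NOT match:
  191.185.141.48/29 (191.185.141.48 - 191.185.141.55) does not contain 191.185.140.52
  191.185.140.176/28 (191.185.140.176 - 191.185.140.191) does not contain 191.185.140.52
  191.185.132.0/23 (191.185.132.0 - 191.185.133.255) does not contain 191.185.140.52
  175.185.128.0/20 (175.185.128.0 - 175.185.143.255) does not contain 191.185.140.52
  191.185.192.0/18 (191.185.192.0 - 191.185.255.255) does not contain 191.185.140.52
Longest matching prefix is /16 -> interface eth4.

eth4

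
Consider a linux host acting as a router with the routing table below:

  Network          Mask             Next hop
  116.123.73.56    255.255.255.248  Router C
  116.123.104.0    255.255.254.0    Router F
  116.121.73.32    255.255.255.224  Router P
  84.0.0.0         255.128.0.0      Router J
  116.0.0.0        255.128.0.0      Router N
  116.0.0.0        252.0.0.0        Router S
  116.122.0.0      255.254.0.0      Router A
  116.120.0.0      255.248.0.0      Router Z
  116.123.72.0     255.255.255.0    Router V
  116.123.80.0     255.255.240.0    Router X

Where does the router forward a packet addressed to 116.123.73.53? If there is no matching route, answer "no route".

Routes whose prefix contains 116.123.73.53:
  116.0.0.0/6 (116.0.0.0 - 119.255.255.255) -> Router S
  116.0.0.0/9 (116.0.0.0 - 116.127.255.255) -> Router N
  116.120.0.0/13 (116.120.0.0 - 116.127.255.255) -> Router Z
  116.122.0.0/15 (116.122.0.0 - 116.123.255.255) -> Router A
More-specific entries that do NOT match:
  116.123.73.56/29 (116.123.73.56 - 116.123.73.63) does not contain 116.123.73.53
  116.121.73.32/27 (116.121.73.32 - 116.121.73.63) does not contain 116.123.73.53
  116.123.72.0/24 (116.123.72.0 - 116.123.72.255) does not contain 116.123.73.53
  116.123.104.0/23 (116.123.104.0 - 116.123.105.255) does not contain 116.123.73.53
  116.123.80.0/20 (116.123.80.0 - 116.123.95.255) does not contain 116.123.73.53
Longest matching prefix is /15 -> next hop Router A.

Router A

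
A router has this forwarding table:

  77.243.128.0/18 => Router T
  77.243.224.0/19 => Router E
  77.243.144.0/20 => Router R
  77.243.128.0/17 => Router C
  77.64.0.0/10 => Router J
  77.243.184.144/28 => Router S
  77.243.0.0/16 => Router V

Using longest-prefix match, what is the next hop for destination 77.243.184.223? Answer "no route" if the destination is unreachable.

Router T

Routes whose prefix contains 77.243.184.223:
  77.243.0.0/16 (77.243.0.0 - 77.243.255.255) -> Router V
  77.243.128.0/17 (77.243.128.0 - 77.243.255.255) -> Router C
  77.243.128.0/18 (77.243.128.0 - 77.243.191.255) -> Router T
More-specific entries that do NOT match:
  77.243.184.144/28 (77.243.184.144 - 77.243.184.159) does not contain 77.243.184.223
  77.243.144.0/20 (77.243.144.0 - 77.243.159.255) does not contain 77.243.184.223
  77.243.224.0/19 (77.243.224.0 - 77.243.255.255) does not contain 77.243.184.223
Longest matching prefix is /18 -> next hop Router T.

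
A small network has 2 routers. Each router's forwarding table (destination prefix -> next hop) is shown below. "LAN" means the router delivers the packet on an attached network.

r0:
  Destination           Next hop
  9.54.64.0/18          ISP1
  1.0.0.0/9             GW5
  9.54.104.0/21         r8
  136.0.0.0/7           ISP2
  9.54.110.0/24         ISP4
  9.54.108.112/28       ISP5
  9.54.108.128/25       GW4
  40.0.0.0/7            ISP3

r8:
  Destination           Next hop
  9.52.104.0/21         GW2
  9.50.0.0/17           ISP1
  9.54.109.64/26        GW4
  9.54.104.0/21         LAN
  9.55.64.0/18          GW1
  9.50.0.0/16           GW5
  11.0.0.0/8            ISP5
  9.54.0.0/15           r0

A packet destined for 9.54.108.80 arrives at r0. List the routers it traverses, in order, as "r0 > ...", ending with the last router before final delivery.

At r0: longest match for 9.54.108.80 is 9.54.104.0/21 -> r8
At r8: longest match for 9.54.108.80 is 9.54.104.0/21 -> LAN

r0 > r8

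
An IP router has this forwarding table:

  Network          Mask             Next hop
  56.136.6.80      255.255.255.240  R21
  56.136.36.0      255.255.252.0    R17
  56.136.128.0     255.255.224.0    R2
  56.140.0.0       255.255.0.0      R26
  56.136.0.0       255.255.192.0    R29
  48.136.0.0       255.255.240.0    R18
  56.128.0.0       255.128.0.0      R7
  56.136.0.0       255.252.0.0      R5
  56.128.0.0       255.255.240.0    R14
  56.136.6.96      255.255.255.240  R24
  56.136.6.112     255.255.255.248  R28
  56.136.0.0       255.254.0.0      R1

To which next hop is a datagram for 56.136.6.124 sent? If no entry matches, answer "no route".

Routes whose prefix contains 56.136.6.124:
  56.128.0.0/9 (56.128.0.0 - 56.255.255.255) -> R7
  56.136.0.0/14 (56.136.0.0 - 56.139.255.255) -> R5
  56.136.0.0/15 (56.136.0.0 - 56.137.255.255) -> R1
  56.136.0.0/18 (56.136.0.0 - 56.136.63.255) -> R29
More-specific entries that do NOT match:
  56.136.6.112/29 (56.136.6.112 - 56.136.6.119) does not contain 56.136.6.124
  56.136.6.80/28 (56.136.6.80 - 56.136.6.95) does not contain 56.136.6.124
  56.136.6.96/28 (56.136.6.96 - 56.136.6.111) does not contain 56.136.6.124
  56.136.36.0/22 (56.136.36.0 - 56.136.39.255) does not contain 56.136.6.124
  48.136.0.0/20 (48.136.0.0 - 48.136.15.255) does not contain 56.136.6.124
  56.128.0.0/20 (56.128.0.0 - 56.128.15.255) does not contain 56.136.6.124
  56.136.128.0/19 (56.136.128.0 - 56.136.159.255) does not contain 56.136.6.124
Longest matching prefix is /18 -> next hop R29.

R29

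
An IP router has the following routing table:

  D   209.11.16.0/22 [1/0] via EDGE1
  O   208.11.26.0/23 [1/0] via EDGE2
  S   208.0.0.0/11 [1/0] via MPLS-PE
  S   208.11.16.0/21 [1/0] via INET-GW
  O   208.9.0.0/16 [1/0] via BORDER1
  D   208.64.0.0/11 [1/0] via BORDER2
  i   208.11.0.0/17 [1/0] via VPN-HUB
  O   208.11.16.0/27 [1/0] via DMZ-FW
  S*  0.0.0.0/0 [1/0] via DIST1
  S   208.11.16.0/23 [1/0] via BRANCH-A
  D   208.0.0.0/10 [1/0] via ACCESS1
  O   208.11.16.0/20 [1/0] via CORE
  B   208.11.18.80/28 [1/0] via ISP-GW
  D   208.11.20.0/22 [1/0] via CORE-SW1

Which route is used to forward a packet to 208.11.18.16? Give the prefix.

Entries matching 208.11.18.16:
  0.0.0.0/0 (default, matches everything)
  208.0.0.0/10 (208.0.0.0 - 208.63.255.255)
  208.0.0.0/11 (208.0.0.0 - 208.31.255.255)
  208.11.0.0/17 (208.11.0.0 - 208.11.127.255)
  208.11.16.0/20 (208.11.16.0 - 208.11.31.255)
  208.11.16.0/21 (208.11.16.0 - 208.11.23.255)
Most specific is 208.11.16.0/21.

208.11.16.0/21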